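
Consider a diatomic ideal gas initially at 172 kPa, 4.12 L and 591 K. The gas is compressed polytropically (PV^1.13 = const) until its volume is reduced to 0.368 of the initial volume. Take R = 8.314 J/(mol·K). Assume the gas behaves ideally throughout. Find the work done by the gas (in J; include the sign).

n = P₁V₁/(RT₁) = 172×4.12/(8.314×591) = 0.144 mol.
Polytropic n=1.13: T₂ = T₁(V₁/V₂)^(n−1) = 591×(2.72)^0.13 = 673 K; P₂ = P₁(V₁/V₂)^n = 532 kPa.
W = (P₁V₁−P₂V₂)/(n−1) = (172×4.12−532×1.52)/0.13 = -756 J.

-756 J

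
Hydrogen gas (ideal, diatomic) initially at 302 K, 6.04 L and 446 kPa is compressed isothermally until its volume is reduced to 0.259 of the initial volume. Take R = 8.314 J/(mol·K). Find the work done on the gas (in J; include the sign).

3640 J

n = P₁V₁/(RT₁) = 446×6.04/(8.314×302) = 1.07 mol.
Isothermal: T stays 302 K; PV = const ⇒ V₂ = 1.56 L, P₂ = 1720 kPa.
W = nRT ln(V₂/V₁) = 1.07×8.314×302×ln(0.259) = -3640 J.
Work done on the gas = −W_by = 3640 J.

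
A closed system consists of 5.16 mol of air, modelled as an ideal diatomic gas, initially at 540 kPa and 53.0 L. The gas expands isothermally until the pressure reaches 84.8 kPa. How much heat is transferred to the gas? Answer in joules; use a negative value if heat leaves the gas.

53000 J

T₁ = P₁V₁/(nR) = 540×53.0/(5.16×8.314) = 667 K.
Isothermal: T stays 667 K; PV = const ⇒ V₂ = 338 L, P₂ = 84.8 kPa.
ΔU = 0 (ideal gas, T constant).
W = nRT ln(V₂/V₁) = 5.16×8.314×667×ln(6.37) = 53000 J.
Q = ΔU + W = 53000 J.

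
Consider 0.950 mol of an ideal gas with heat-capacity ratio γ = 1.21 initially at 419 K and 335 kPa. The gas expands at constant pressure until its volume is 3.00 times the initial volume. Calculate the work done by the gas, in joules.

V₁ = nRT₁/P₁ = 0.950×8.314×419/335 = 9.88 L.
Isobaric: P stays 335 kPa; V/T = const ⇒ T₂ = 1260 K, V₂ = 29.6 L.
W = PΔV = 335×(29.6−9.88) kPa·L = 6620 J.

6620 J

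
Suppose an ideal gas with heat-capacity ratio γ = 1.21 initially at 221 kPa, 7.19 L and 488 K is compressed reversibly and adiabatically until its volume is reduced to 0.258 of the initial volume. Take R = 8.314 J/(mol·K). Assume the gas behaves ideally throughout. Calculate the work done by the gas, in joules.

n = P₁V₁/(RT₁) = 221×7.19/(8.314×488) = 0.392 mol.
Adiabatic: TV^(γ−1) = const ⇒ T₂ = 488×(3.88)^0.210 = 649 K; PV^γ = const ⇒ P₂ = 1140 kPa.
ΔU = nCvΔT = 0.392×39.6×(649−488) = 2490 J.
Q = 0 for an adiabatic process, so W = −ΔU = -2490 J.

-2490 J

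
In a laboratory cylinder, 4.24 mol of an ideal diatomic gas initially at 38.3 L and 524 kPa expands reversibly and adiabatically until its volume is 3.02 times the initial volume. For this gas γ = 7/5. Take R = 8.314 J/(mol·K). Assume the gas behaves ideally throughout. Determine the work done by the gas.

17900 J

T₁ = P₁V₁/(nR) = 524×38.3/(4.24×8.314) = 569 K.
Adiabatic: TV^(γ−1) = const ⇒ T₂ = 569×(0.331)^0.400 = 366 K; PV^γ = const ⇒ P₂ = 112 kPa.
ΔU = nCvΔT = 4.24×20.8×(366−569) = -17900 J.
Q = 0 for an adiabatic process, so W = −ΔU = 17900 J.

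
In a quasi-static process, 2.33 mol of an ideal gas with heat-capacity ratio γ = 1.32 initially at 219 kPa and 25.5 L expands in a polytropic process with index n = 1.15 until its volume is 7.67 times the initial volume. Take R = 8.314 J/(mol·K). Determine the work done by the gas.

9800 J

T₁ = P₁V₁/(nR) = 219×25.5/(2.33×8.314) = 288 K.
Polytropic n=1.15: T₂ = T₁(V₁/V₂)^(n−1) = 288×(0.130)^0.15 = 212 K; P₂ = P₁(V₁/V₂)^n = 21.0 kPa.
W = (P₁V₁−P₂V₂)/(n−1) = (219×25.5−21.0×196)/0.15 = 9800 J.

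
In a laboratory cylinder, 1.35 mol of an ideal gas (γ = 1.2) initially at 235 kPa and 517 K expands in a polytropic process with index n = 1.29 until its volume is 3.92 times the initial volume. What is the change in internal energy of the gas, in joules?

V₁ = nRT₁/P₁ = 1.35×8.314×517/235 = 24.7 L.
Polytropic n=1.29: T₂ = T₁(V₁/V₂)^(n−1) = 517×(0.255)^0.29 = 348 K; P₂ = P₁(V₁/V₂)^n = 40.3 kPa.
For an ideal gas ΔU = nCvΔT with Cv = R/(γ−1) = 41.6 J/(mol·K).
ΔU = 1.35×41.6×(348−517) = -9490 J.

-9490 J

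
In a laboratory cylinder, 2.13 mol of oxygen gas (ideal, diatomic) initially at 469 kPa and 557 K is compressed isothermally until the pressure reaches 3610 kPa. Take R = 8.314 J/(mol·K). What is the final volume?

2.73 L

V₁ = nRT₁/P₁ = 2.13×8.314×557/469 = 21.0 L.
Isothermal: T stays 557 K; PV = const ⇒ V₂ = 2.73 L, P₂ = 3610 kPa.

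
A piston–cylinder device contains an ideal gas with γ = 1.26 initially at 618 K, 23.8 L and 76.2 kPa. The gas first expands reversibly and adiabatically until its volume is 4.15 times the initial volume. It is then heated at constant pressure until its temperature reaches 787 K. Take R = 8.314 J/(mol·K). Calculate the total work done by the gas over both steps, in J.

3210 J

n = P₁V₁/(RT₁) = 76.2×23.8/(8.314×618) = 0.353 mol.
Step 1 — Adiabatic: TV^(γ−1) = const ⇒ T₂ = 618×(0.241)^0.260 = 427 K; PV^γ = const ⇒ P₂ = 12.7 kPa.
ΔU = nCvΔT = 0.353×32.0×(427−618) = -2160 J.
Q = 0 for an adiabatic process, so W = −ΔU = 2160 J.
State after step 1: P = 12.7 kPa, V = 98.8 L, T = 427 K.
Step 2 — Isobaric: P stays 12.7 kPa; V/T = const ⇒ T₂ = 787 K, V₂ = 182 L.
W = PΔV = 12.7×(182−98.8) kPa·L = 1060 J.
ΔU = nCvΔT = 0.353×32.0×(787−427) = 4060 J.
Q = ΔU + W = nCpΔT = 5120 J.
Net over both steps: W = 3210 J, Q = 5120 J, ΔU = 1910 J.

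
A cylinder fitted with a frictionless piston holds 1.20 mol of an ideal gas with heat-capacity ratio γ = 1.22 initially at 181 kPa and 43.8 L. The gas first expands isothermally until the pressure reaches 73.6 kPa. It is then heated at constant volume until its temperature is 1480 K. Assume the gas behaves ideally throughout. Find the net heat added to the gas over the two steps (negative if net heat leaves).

38200 J

T₁ = P₁V₁/(nR) = 181×43.8/(1.20×8.314) = 795 K.
Step 1 — Isothermal: T stays 795 K; PV = const ⇒ V₂ = 108 L, P₂ = 73.6 kPa.
ΔU = 0 (ideal gas, T constant).
W = nRT ln(V₂/V₁) = 1.20×8.314×795×ln(2.46) = 7130 J.
Q = ΔU + W = 7130 J.
State after step 1: P = 73.6 kPa, V = 108 L, T = 795 K.
Step 2 — Isochoric: V stays 108 L; P/T = const ⇒ T₂ = 1480 K, P₂ = 137 kPa.
W = 0 (no volume change).
ΔU = nCvΔT = 1.20×37.8×(1480−795) = 31100 J.
Q = ΔU = 31100 J.
Net over both steps: W = 7130 J, Q = 38200 J, ΔU = 31100 J.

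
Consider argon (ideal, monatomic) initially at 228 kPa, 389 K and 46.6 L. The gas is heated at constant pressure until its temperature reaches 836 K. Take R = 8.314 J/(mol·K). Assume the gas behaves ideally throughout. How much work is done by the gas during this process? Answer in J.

n = P₁V₁/(RT₁) = 228×46.6/(8.314×389) = 3.29 mol.
Isobaric: P stays 228 kPa; V/T = const ⇒ T₂ = 836 K, V₂ = 100 L.
W = PΔV = 228×(100−46.6) kPa·L = 12200 J.

12200 J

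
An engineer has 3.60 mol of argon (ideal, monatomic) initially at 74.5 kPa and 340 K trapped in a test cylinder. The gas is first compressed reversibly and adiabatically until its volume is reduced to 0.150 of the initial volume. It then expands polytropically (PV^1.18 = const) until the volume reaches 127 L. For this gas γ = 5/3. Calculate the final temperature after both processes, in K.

867 K

V₁ = nRT₁/P₁ = 3.60×8.314×340/74.5 = 137 L.
Step 1 — Adiabatic: TV^(γ−1) = const ⇒ T₂ = 340×(6.67)^0.667 = 1200 K; PV^γ = const ⇒ P₂ = 1760 kPa.
ΔU = nCvΔT = 3.60×12.5×(1200−340) = 38800 J.
Q = 0 for an adiabatic process, so W = −ΔU = -38800 J.
State after step 1: P = 1760 kPa, V = 20.5 L, T = 1200 K.
Step 2 — Polytropic n=1.18: T₂ = T₁(V₁/V₂)^(n−1) = 1200×(0.161)^0.18 = 867 K; P₂ = P₁(V₁/V₂)^n = 204 kPa.
W = (P₁V₁−P₂V₂)/(n−1) = (1760×20.5−204×127)/0.18 = 56100 J.
ΔU = nCvΔT = 3.60×12.5×(867−1200) = -15100 J.
Q = ΔU + W = 40900 J.
Net over both steps: W = 17200 J, Q = 40900 J, ΔU = 23700 J.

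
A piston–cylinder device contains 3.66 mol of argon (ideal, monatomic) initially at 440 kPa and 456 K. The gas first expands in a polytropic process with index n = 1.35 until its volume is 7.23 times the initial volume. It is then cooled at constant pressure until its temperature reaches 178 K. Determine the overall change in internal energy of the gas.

V₁ = nRT₁/P₁ = 3.66×8.314×456/440 = 31.5 L.
Step 1 — Polytropic n=1.35: T₂ = T₁(V₁/V₂)^(n−1) = 456×(0.138)^0.35 = 228 K; P₂ = P₁(V₁/V₂)^n = 30.5 kPa.
W = (P₁V₁−P₂V₂)/(n−1) = (440×31.5−30.5×228)/0.35 = 19800 J.
ΔU = nCvΔT = 3.66×12.5×(228−456) = -10400 J.
Q = ΔU + W = 9410 J.
State after step 1: P = 30.5 kPa, V = 228 L, T = 228 K.
Step 2 — Isobaric: P stays 30.5 kPa; V/T = const ⇒ T₂ = 178 K, V₂ = 178 L.
W = PΔV = 30.5×(178−228) kPa·L = -1530 J.
ΔU = nCvΔT = 3.66×12.5×(178−228) = -2290 J.
Q = ΔU + W = nCpΔT = -3820 J.
Net over both steps: W = 18300 J, Q = 5590 J, ΔU = -12700 J.

-12700 J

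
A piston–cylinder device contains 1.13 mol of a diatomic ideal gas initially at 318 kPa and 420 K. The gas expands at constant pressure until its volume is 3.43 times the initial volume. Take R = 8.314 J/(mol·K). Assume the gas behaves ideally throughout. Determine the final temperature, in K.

1440 K

V₁ = nRT₁/P₁ = 1.13×8.314×420/318 = 12.4 L.
Isobaric: P stays 318 kPa; V/T = const ⇒ T₂ = 1440 K, V₂ = 42.6 L.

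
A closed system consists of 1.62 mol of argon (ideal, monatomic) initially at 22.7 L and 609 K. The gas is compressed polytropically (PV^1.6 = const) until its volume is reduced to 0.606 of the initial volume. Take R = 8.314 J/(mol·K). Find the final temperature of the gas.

822 K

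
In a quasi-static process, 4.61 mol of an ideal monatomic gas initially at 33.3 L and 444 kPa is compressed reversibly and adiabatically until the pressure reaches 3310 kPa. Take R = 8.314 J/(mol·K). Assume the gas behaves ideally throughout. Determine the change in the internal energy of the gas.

T₁ = P₁V₁/(nR) = 444×33.3/(4.61×8.314) = 386 K.
Adiabatic: T₂/T₁ = (P₂/P₁)^((γ−1)/γ) ⇒ T₂ = 386×(7.45)^0.400 = 862 K; V₂ = 9.98 L.
For an ideal gas ΔU = nCvΔT with Cv = (3/2)R = 12.5 J/(mol·K).
ΔU = 4.61×12.5×(862−386) = 27400 J.

27400 J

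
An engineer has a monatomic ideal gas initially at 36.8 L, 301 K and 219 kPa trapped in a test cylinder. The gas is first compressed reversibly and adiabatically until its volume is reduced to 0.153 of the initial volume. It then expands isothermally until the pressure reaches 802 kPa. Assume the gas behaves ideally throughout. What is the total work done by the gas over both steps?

n = P₁V₁/(RT₁) = 219×36.8/(8.314×301) = 3.22 mol.
Step 1 — Adiabatic: TV^(γ−1) = const ⇒ T₂ = 301×(6.54)^0.667 = 1050 K; PV^γ = const ⇒ P₂ = 5000 kPa.
ΔU = nCvΔT = 3.22×12.5×(1050−301) = 30200 J.
Q = 0 for an adiabatic process, so W = −ΔU = -30200 J.
State after step 1: P = 5000 kPa, V = 5.63 L, T = 1050 K.
Step 2 — Isothermal: T stays 1050 K; PV = const ⇒ V₂ = 35.1 L, P₂ = 802 kPa.
ΔU = 0 (ideal gas, T constant).
W = nRT ln(V₂/V₁) = 3.22×8.314×1050×ln(6.24) = 51600 J.
Q = ΔU + W = 51600 J.
Net over both steps: W = 21400 J, Q = 51600 J, ΔU = 30200 J.

21400 J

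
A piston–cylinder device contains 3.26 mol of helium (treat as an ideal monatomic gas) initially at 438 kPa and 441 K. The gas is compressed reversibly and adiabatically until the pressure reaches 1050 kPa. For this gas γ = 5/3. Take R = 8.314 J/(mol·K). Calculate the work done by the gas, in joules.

V₁ = nRT₁/P₁ = 3.26×8.314×441/438 = 27.3 L.
Adiabatic: T₂/T₁ = (P₂/P₁)^((γ−1)/γ) ⇒ T₂ = 441×(2.40)^0.400 = 626 K; V₂ = 16.1 L.
ΔU = nCvΔT = 3.26×12.5×(626−441) = 7510 J.
Q = 0 for an adiabatic process, so W = −ΔU = -7510 J.

-7510 J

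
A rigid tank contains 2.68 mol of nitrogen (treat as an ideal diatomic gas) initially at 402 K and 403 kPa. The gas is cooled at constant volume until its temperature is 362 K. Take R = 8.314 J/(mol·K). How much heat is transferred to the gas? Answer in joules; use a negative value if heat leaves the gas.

V₁ = nRT₁/P₁ = 2.68×8.314×402/403 = 22.2 L.
Isochoric: V stays 22.2 L; P/T = const ⇒ T₂ = 362 K, P₂ = 363 kPa.
W = 0 (no volume change).
ΔU = nCvΔT = 2.68×20.8×(362−402) = -2230 J.
Q = ΔU = -2230 J.

-2230 J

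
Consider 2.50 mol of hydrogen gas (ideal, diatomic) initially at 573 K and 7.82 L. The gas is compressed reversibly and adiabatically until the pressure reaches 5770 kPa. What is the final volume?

P₁ = nRT₁/V₁ = 2.50×8.314×573/7.82 = 1520 kPa.
Adiabatic: T₂/T₁ = (P₂/P₁)^((γ−1)/γ) ⇒ T₂ = 573×(3.79)^0.286 = 838 K; V₂ = 3.02 L.

3.02 L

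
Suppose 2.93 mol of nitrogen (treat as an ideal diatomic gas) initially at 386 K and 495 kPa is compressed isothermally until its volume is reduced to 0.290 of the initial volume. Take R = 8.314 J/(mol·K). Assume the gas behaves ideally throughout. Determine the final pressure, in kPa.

1710 kPa

V₁ = nRT₁/P₁ = 2.93×8.314×386/495 = 19.0 L.
Isothermal: T stays 386 K; PV = const ⇒ V₂ = 5.51 L, P₂ = 1710 kPa.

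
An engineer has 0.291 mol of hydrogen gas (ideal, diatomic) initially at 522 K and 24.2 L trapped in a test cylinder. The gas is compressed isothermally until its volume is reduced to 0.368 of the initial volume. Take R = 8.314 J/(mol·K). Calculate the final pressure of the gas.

142 kPa

P₁ = nRT₁/V₁ = 0.291×8.314×522/24.2 = 52.2 kPa.
Isothermal: T stays 522 K; PV = const ⇒ V₂ = 8.91 L, P₂ = 142 kPa.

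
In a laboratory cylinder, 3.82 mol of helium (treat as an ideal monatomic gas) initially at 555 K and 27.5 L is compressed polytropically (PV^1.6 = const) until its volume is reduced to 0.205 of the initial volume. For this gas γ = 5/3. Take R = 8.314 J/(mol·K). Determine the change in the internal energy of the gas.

42000 J

P₁ = nRT₁/V₁ = 3.82×8.314×555/27.5 = 641 kPa.
Polytropic n=1.6: T₂ = T₁(V₁/V₂)^(n−1) = 555×(4.88)^0.60 = 1440 K; P₂ = P₁(V₁/V₂)^n = 8090 kPa.
For an ideal gas ΔU = nCvΔT with Cv = (3/2)R = 12.5 J/(mol·K).
ΔU = 3.82×12.5×(1440−555) = 42000 J.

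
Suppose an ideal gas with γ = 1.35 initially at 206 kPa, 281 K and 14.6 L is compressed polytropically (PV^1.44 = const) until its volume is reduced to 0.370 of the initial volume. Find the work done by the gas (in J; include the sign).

n = P₁V₁/(RT₁) = 206×14.6/(8.314×281) = 1.29 mol.
Polytropic n=1.44: T₂ = T₁(V₁/V₂)^(n−1) = 281×(2.70)^0.44 = 435 K; P₂ = P₁(V₁/V₂)^n = 862 kPa.
W = (P₁V₁−P₂V₂)/(n−1) = (206×14.6−862×5.40)/0.44 = -3750 J.

-3750 J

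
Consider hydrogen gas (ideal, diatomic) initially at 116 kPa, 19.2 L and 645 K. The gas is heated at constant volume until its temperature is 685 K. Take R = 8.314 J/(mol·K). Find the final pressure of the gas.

123 kPa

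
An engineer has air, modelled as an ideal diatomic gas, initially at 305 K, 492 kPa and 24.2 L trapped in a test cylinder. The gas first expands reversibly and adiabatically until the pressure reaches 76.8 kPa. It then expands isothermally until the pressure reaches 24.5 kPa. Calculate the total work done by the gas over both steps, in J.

20300 J

n = P₁V₁/(RT₁) = 492×24.2/(8.314×305) = 4.70 mol.
Step 1 — Adiabatic: T₂/T₁ = (P₂/P₁)^((γ−1)/γ) ⇒ T₂ = 305×(0.156)^0.286 = 179 K; V₂ = 91.2 L.
ΔU = nCvΔT = 4.70×20.8×(179−305) = -12300 J.
Q = 0 for an adiabatic process, so W = −ΔU = 12300 J.
State after step 1: P = 76.8 kPa, V = 91.2 L, T = 179 K.
Step 2 — Isothermal: T stays 179 K; PV = const ⇒ V₂ = 286 L, P₂ = 24.5 kPa.
ΔU = 0 (ideal gas, T constant).
W = nRT ln(V₂/V₁) = 4.70×8.314×179×ln(3.13) = 8000 J.
Q = ΔU + W = 8000 J.
Net over both steps: W = 20300 J, Q = 8000 J, ΔU = -12300 J.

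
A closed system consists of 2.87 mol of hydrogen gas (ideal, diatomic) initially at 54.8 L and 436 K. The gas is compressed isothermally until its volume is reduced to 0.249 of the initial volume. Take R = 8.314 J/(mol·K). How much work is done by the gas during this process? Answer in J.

P₁ = nRT₁/V₁ = 2.87×8.314×436/54.8 = 190 kPa.
Isothermal: T stays 436 K; PV = const ⇒ V₂ = 13.6 L, P₂ = 762 kPa.
W = nRT ln(V₂/V₁) = 2.87×8.314×436×ln(0.249) = -14500 J.

-14500 J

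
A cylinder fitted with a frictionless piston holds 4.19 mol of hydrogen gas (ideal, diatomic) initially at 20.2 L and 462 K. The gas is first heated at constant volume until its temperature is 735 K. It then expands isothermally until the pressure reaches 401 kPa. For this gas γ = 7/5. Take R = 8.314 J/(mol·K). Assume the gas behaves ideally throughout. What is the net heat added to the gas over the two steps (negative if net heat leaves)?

P₁ = nRT₁/V₁ = 4.19×8.314×462/20.2 = 797 kPa.
Step 1 — Isochoric: V stays 20.2 L; P/T = const ⇒ T₂ = 735 K, P₂ = 1270 kPa.
W = 0 (no volume change).
ΔU = nCvΔT = 4.19×20.8×(735−462) = 23800 J.
Q = ΔU = 23800 J.
State after step 1: P = 1270 kPa, V = 20.2 L, T = 735 K.
Step 2 — Isothermal: T stays 735 K; PV = const ⇒ V₂ = 63.9 L, P₂ = 401 kPa.
ΔU = 0 (ideal gas, T constant).
W = nRT ln(V₂/V₁) = 4.19×8.314×735×ln(3.16) = 29500 J.
Q = ΔU + W = 29500 J.
Net over both steps: W = 29500 J, Q = 53200 J, ΔU = 23800 J.

53200 J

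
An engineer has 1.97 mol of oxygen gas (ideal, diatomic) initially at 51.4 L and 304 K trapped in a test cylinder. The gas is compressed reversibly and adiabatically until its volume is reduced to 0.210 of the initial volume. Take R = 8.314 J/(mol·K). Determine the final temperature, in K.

P₁ = nRT₁/V₁ = 1.97×8.314×304/51.4 = 96.9 kPa.
Adiabatic: TV^(γ−1) = const ⇒ T₂ = 304×(4.76)^0.400 = 568 K; PV^γ = const ⇒ P₂ = 861 kPa.

568 K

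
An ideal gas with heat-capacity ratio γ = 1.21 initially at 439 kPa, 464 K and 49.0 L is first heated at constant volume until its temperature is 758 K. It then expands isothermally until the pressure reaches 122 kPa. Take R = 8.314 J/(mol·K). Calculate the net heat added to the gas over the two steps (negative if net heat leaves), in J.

n = P₁V₁/(RT₁) = 439×49.0/(8.314×464) = 5.58 mol.
Step 1 — Isochoric: V stays 49.0 L; P/T = const ⇒ T₂ = 758 K, P₂ = 717 kPa.
W = 0 (no volume change).
ΔU = nCvΔT = 5.58×39.6×(758−464) = 64900 J.
Q = ΔU = 64900 J.
State after step 1: P = 717 kPa, V = 49.0 L, T = 758 K.
Step 2 — Isothermal: T stays 758 K; PV = const ⇒ V₂ = 288 L, P₂ = 122 kPa.
ΔU = 0 (ideal gas, T constant).
W = nRT ln(V₂/V₁) = 5.58×8.314×758×ln(5.88) = 62200 J.
Q = ΔU + W = 62200 J.
Net over both steps: W = 62200 J, Q = 127000 J, ΔU = 64900 J.

127000 J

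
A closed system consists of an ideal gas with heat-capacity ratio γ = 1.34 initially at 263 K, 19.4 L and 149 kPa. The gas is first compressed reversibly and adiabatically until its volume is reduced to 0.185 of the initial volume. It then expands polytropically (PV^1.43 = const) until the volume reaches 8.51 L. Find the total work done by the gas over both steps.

-2890 J

n = P₁V₁/(RT₁) = 149×19.4/(8.314×263) = 1.32 mol.
Step 1 — Adiabatic: TV^(γ−1) = const ⇒ T₂ = 263×(5.41)^0.340 = 467 K; PV^γ = const ⇒ P₂ = 1430 kPa.
ΔU = nCvΔT = 1.32×24.5×(467−263) = 6590 J.
Q = 0 for an adiabatic process, so W = −ΔU = -6590 J.
State after step 1: P = 1430 kPa, V = 3.59 L, T = 467 K.
Step 2 — Polytropic n=1.43: T₂ = T₁(V₁/V₂)^(n−1) = 467×(0.422)^0.43 = 322 K; P₂ = P₁(V₁/V₂)^n = 416 kPa.
W = (P₁V₁−P₂V₂)/(n−1) = (1430×3.59−416×8.51)/0.43 = 3700 J.
ΔU = nCvΔT = 1.32×24.5×(322−467) = -4680 J.
Q = ΔU + W = -979 J.
Net over both steps: W = -2890 J, Q = -979 J, ΔU = 1910 J.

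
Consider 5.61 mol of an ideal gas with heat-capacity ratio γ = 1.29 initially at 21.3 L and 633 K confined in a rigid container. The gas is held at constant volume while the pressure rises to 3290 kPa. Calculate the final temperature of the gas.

P₁ = nRT₁/V₁ = 5.61×8.314×633/21.3 = 1390 kPa.
Isochoric: V stays 21.3 L; P/T = const ⇒ T₂ = 1500 K, P₂ = 3290 kPa.

1500 K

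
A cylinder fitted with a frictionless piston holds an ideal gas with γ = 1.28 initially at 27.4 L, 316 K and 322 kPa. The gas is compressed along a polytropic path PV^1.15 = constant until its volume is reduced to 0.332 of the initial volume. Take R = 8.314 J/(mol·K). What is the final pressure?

Polytropic n=1.15: T₂ = T₁(V₁/V₂)^(n−1) = 316×(3.01)^0.15 = 373 K; P₂ = P₁(V₁/V₂)^n = 1140 kPa.

1140 kPa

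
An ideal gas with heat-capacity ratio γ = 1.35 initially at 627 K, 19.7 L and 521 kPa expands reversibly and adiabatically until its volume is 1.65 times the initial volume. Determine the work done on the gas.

n = P₁V₁/(RT₁) = 521×19.7/(8.314×627) = 1.97 mol.
Adiabatic: TV^(γ−1) = const ⇒ T₂ = 627×(0.606)^0.350 = 526 K; PV^γ = const ⇒ P₂ = 265 kPa.
ΔU = nCvΔT = 1.97×23.8×(526−627) = -4710 J.
Q = 0 for an adiabatic process, so W = −ΔU = 4710 J.
Work done on the gas = −W_by = -4710 J.

-4710 J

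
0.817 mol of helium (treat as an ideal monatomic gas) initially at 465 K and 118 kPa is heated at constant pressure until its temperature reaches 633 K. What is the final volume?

36.4 L

V₁ = nRT₁/P₁ = 0.817×8.314×465/118 = 26.8 L.
Isobaric: P stays 118 kPa; V/T = const ⇒ T₂ = 633 K, V₂ = 36.4 L.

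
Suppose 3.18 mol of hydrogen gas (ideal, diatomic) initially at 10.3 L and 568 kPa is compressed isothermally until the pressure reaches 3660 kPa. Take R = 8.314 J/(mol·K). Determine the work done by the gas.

T₁ = P₁V₁/(nR) = 568×10.3/(3.18×8.314) = 221 K.
Isothermal: T stays 221 K; PV = const ⇒ V₂ = 1.60 L, P₂ = 3660 kPa.
W = nRT ln(V₂/V₁) = 3.18×8.314×221×ln(0.155) = -10900 J.

-10900 J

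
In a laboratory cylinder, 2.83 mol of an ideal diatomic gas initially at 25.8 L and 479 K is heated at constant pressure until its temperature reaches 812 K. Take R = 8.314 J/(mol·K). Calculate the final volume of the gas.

P₁ = nRT₁/V₁ = 2.83×8.314×479/25.8 = 437 kPa.
Isobaric: P stays 437 kPa; V/T = const ⇒ T₂ = 812 K, V₂ = 43.7 L.

43.7 L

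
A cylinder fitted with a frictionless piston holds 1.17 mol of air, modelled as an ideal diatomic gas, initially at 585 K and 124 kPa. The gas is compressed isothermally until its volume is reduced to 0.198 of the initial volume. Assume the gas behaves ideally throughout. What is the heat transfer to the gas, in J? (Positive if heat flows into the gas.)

V₁ = nRT₁/P₁ = 1.17×8.314×585/124 = 45.9 L.
Isothermal: T stays 585 K; PV = const ⇒ V₂ = 9.09 L, P₂ = 626 kPa.
ΔU = 0 (ideal gas, T constant).
W = nRT ln(V₂/V₁) = 1.17×8.314×585×ln(0.198) = -9220 J.
Q = ΔU + W = -9220 J.

-9220 J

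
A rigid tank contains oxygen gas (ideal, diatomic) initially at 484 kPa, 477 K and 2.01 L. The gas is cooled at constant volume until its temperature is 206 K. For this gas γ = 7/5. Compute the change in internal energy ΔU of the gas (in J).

-1380 J

n = P₁V₁/(RT₁) = 484×2.01/(8.314×477) = 0.245 mol.
Isochoric: V stays 2.01 L; P/T = const ⇒ T₂ = 206 K, P₂ = 209 kPa.
For an ideal gas ΔU = nCvΔT with Cv = (5/2)R = 20.8 J/(mol·K).
ΔU = 0.245×20.8×(206−477) = -1380 J.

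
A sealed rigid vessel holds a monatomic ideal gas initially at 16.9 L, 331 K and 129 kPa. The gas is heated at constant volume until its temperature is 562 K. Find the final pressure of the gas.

219 kPa

Isochoric: V stays 16.9 L; P/T = const ⇒ T₂ = 562 K, P₂ = 219 kPa.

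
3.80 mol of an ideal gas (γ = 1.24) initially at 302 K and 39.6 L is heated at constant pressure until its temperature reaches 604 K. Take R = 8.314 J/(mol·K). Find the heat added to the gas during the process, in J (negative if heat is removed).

P₁ = nRT₁/V₁ = 3.80×8.314×302/39.6 = 241 kPa.
Isobaric: P stays 241 kPa; V/T = const ⇒ T₂ = 604 K, V₂ = 79.2 L.
W = PΔV = 241×(79.2−39.6) kPa·L = 9540 J.
ΔU = nCvΔT = 3.80×34.6×(604−302) = 39800 J.
Q = ΔU + W = nCpΔT = 49300 J.

49300 J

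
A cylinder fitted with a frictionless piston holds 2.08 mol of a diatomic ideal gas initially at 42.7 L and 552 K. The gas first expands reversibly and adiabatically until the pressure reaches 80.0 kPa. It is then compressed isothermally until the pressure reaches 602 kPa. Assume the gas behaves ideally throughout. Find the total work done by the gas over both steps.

P₁ = nRT₁/V₁ = 2.08×8.314×552/42.7 = 224 kPa.
Step 1 — Adiabatic: T₂/T₁ = (P₂/P₁)^((γ−1)/γ) ⇒ T₂ = 552×(0.358)^0.286 = 412 K; V₂ = 89.0 L.
ΔU = nCvΔT = 2.08×20.8×(412−552) = -6070 J.
Q = 0 for an adiabatic process, so W = −ΔU = 6070 J.
State after step 1: P = 80.0 kPa, V = 89.0 L, T = 412 K.
Step 2 — Isothermal: T stays 412 K; PV = const ⇒ V₂ = 11.8 L, P₂ = 602 kPa.
ΔU = 0 (ideal gas, T constant).
W = nRT ln(V₂/V₁) = 2.08×8.314×412×ln(0.133) = -14400 J.
Q = ΔU + W = -14400 J.
Net over both steps: W = -8290 J, Q = -14400 J, ΔU = -6070 J.

-8290 J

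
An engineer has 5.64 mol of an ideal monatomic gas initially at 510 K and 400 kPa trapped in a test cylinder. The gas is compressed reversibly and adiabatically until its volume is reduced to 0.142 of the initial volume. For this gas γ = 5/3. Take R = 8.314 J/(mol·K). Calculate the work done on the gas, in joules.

V₁ = nRT₁/P₁ = 5.64×8.314×510/400 = 59.8 L.
Adiabatic: TV^(γ−1) = const ⇒ T₂ = 510×(7.04)^0.667 = 1870 K; PV^γ = const ⇒ P₂ = 10300 kPa.
ΔU = nCvΔT = 5.64×12.5×(1870−510) = 95900 J.
Q = 0 for an adiabatic process, so W = −ΔU = -95900 J.
Work done on the gas = −W_by = 95900 J.

95900 J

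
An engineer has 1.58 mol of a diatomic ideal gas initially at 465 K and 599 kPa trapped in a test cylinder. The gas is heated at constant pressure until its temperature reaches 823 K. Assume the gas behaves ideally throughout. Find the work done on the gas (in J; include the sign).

-4700 J

V₁ = nRT₁/P₁ = 1.58×8.314×465/599 = 10.2 L.
Isobaric: P stays 599 kPa; V/T = const ⇒ T₂ = 823 K, V₂ = 18.0 L.
W = PΔV = 599×(18.0−10.2) kPa·L = 4700 J.
Work done on the gas = −W_by = -4700 J.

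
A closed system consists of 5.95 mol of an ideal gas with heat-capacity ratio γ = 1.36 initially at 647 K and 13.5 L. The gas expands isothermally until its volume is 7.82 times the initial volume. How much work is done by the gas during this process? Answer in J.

P₁ = nRT₁/V₁ = 5.95×8.314×647/13.5 = 2370 kPa.
Isothermal: T stays 647 K; PV = const ⇒ V₂ = 106 L, P₂ = 303 kPa.
W = nRT ln(V₂/V₁) = 5.95×8.314×647×ln(7.82) = 65800 J.

65800 J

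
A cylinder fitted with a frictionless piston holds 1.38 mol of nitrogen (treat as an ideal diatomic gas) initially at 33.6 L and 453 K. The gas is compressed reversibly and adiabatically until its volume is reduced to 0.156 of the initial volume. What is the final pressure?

P₁ = nRT₁/V₁ = 1.38×8.314×453/33.6 = 155 kPa.
Adiabatic: TV^(γ−1) = const ⇒ T₂ = 453×(6.41)^0.400 = 952 K; PV^γ = const ⇒ P₂ = 2080 kPa.

2080 kPa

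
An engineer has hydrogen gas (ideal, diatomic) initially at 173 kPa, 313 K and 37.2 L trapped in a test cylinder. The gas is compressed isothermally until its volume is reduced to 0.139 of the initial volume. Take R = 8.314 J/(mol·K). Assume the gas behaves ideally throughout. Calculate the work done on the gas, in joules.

12700 J

n = P₁V₁/(RT₁) = 173×37.2/(8.314×313) = 2.47 mol.
Isothermal: T stays 313 K; PV = const ⇒ V₂ = 5.17 L, P₂ = 1240 kPa.
W = nRT ln(V₂/V₁) = 2.47×8.314×313×ln(0.139) = -12700 J.
Work done on the gas = −W_by = 12700 J.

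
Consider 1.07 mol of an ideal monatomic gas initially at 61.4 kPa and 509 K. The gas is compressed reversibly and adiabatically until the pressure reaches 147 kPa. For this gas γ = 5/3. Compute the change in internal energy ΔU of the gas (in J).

2840 J

V₁ = nRT₁/P₁ = 1.07×8.314×509/61.4 = 73.7 L.
Adiabatic: T₂/T₁ = (P₂/P₁)^((γ−1)/γ) ⇒ T₂ = 509×(2.39)^0.400 = 722 K; V₂ = 43.7 L.
For an ideal gas ΔU = nCvΔT with Cv = (3/2)R = 12.5 J/(mol·K).
ΔU = 1.07×12.5×(722−509) = 2840 J.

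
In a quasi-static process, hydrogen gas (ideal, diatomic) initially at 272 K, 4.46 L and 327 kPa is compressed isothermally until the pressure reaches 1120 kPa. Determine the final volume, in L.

Isothermal: T stays 272 K; PV = const ⇒ V₂ = 1.30 L, P₂ = 1120 kPa.

1.30 L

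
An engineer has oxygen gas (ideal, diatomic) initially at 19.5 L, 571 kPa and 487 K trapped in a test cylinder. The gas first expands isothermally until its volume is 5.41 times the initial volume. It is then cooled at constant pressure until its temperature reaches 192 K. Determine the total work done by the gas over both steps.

12100 J

n = P₁V₁/(RT₁) = 571×19.5/(8.314×487) = 2.75 mol.
Step 1 — Isothermal: T stays 487 K; PV = const ⇒ V₂ = 105 L, P₂ = 106 kPa.
ΔU = 0 (ideal gas, T constant).
W = nRT ln(V₂/V₁) = 2.75×8.314×487×ln(5.41) = 18800 J.
Q = ΔU + W = 18800 J.
State after step 1: P = 106 kPa, V = 105 L, T = 487 K.
Step 2 — Isobaric: P stays 106 kPa; V/T = const ⇒ T₂ = 192 K, V₂ = 41.6 L.
W = PΔV = 106×(41.6−105) kPa·L = -6740 J.
ΔU = nCvΔT = 2.75×20.8×(192−487) = -16900 J.
Q = ΔU + W = nCpΔT = -23600 J.
Net over both steps: W = 12100 J, Q = -4810 J, ΔU = -16900 J.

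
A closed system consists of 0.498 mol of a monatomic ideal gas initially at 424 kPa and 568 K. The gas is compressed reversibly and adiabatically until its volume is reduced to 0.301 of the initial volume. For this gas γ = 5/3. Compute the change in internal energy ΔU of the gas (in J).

V₁ = nRT₁/P₁ = 0.498×8.314×568/424 = 5.55 L.
Adiabatic: TV^(γ−1) = const ⇒ T₂ = 568×(3.32)^0.667 = 1260 K; PV^γ = const ⇒ P₂ = 3140 kPa.
For an ideal gas ΔU = nCvΔT with Cv = (3/2)R = 12.5 J/(mol·K).
ΔU = 0.498×12.5×(1260−568) = 4330 J.

4330 J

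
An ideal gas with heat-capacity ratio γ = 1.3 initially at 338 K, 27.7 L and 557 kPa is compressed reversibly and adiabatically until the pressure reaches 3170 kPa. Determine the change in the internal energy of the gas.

n = P₁V₁/(RT₁) = 557×27.7/(8.314×338) = 5.49 mol.
Adiabatic: T₂/T₁ = (P₂/P₁)^((γ−1)/γ) ⇒ T₂ = 338×(5.69)^0.231 = 505 K; V₂ = 7.27 L.
For an ideal gas ΔU = nCvΔT with Cv = R/(γ−1) = 27.7 J/(mol·K).
ΔU = 5.49×27.7×(505−338) = 25400 J.

25400 J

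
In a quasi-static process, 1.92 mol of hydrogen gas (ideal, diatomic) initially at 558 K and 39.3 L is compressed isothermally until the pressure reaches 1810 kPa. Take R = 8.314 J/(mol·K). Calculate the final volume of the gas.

4.92 L

P₁ = nRT₁/V₁ = 1.92×8.314×558/39.3 = 227 kPa.
Isothermal: T stays 558 K; PV = const ⇒ V₂ = 4.92 L, P₂ = 1810 kPa.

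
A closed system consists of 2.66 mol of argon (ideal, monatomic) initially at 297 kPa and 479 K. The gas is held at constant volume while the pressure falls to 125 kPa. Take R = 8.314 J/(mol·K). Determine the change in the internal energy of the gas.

V₁ = nRT₁/P₁ = 2.66×8.314×479/297 = 35.7 L.
Isochoric: V stays 35.7 L; P/T = const ⇒ T₂ = 202 K, P₂ = 125 kPa.
For an ideal gas ΔU = nCvΔT with Cv = (3/2)R = 12.5 J/(mol·K).
ΔU = 2.66×12.5×(202−479) = -9200 J.

-9200 J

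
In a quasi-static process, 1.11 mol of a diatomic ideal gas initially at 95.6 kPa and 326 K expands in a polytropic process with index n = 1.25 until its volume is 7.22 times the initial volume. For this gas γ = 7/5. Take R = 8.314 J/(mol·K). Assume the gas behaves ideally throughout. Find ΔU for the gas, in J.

-2930 J

V₁ = nRT₁/P₁ = 1.11×8.314×326/95.6 = 31.5 L.
Polytropic n=1.25: T₂ = T₁(V₁/V₂)^(n−1) = 326×(0.139)^0.25 = 199 K; P₂ = P₁(V₁/V₂)^n = 8.08 kPa.
For an ideal gas ΔU = nCvΔT with Cv = (5/2)R = 20.8 J/(mol·K).
ΔU = 1.11×20.8×(199−326) = -2930 J.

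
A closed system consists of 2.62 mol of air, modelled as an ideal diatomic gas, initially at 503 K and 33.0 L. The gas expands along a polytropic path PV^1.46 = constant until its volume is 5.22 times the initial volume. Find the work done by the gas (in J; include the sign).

P₁ = nRT₁/V₁ = 2.62×8.314×503/33.0 = 332 kPa.
Polytropic n=1.46: T₂ = T₁(V₁/V₂)^(n−1) = 503×(0.192)^0.46 = 235 K; P₂ = P₁(V₁/V₂)^n = 29.7 kPa.
W = (P₁V₁−P₂V₂)/(n−1) = (332×33.0−29.7×172)/0.46 = 12700 J.

12700 J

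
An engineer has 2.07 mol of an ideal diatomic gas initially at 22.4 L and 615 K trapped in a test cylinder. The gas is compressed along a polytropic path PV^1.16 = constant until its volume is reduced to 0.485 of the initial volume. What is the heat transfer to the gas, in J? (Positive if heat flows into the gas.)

P₁ = nRT₁/V₁ = 2.07×8.314×615/22.4 = 473 kPa.
Polytropic n=1.16: T₂ = T₁(V₁/V₂)^(n−1) = 615×(2.06)^0.16 = 690 K; P₂ = P₁(V₁/V₂)^n = 1090 kPa.
W = (P₁V₁−P₂V₂)/(n−1) = (473×22.4−1090×10.9)/0.16 = -8120 J.
ΔU = nCvΔT = 2.07×20.8×(690−615) = 3250 J.
Q = ΔU + W = -4870 J.

-4870 J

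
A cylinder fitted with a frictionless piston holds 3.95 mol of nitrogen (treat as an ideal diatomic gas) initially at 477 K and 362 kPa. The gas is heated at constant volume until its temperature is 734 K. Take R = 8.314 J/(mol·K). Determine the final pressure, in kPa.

V₁ = nRT₁/P₁ = 3.95×8.314×477/362 = 43.3 L.
Isochoric: V stays 43.3 L; P/T = const ⇒ T₂ = 734 K, P₂ = 557 kPa.

557 kPa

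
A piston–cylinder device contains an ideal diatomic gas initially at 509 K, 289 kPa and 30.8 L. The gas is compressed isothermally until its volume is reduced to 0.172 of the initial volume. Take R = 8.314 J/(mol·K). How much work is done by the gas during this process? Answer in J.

-15700 J

n = P₁V₁/(RT₁) = 289×30.8/(8.314×509) = 2.10 mol.
Isothermal: T stays 509 K; PV = const ⇒ V₂ = 5.30 L, P₂ = 1680 kPa.
W = nRT ln(V₂/V₁) = 2.10×8.314×509×ln(0.172) = -15700 J.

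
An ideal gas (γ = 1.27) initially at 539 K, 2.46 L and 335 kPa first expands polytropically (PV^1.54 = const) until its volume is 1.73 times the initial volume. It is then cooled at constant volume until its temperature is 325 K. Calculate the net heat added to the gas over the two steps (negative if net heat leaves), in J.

-821 J

n = P₁V₁/(RT₁) = 335×2.46/(8.314×539) = 0.184 mol.
Step 1 — Polytropic n=1.54: T₂ = T₁(V₁/V₂)^(n−1) = 539×(0.578)^0.54 = 401 K; P₂ = P₁(V₁/V₂)^n = 144 kPa.
W = (P₁V₁−P₂V₂)/(n−1) = (335×2.46−144×4.26)/0.54 = 391 J.
ΔU = nCvΔT = 0.184×30.8×(401−539) = -782 J.
Q = ΔU + W = -391 J.
State after step 1: P = 144 kPa, V = 4.26 L, T = 401 K.
Step 2 — Isochoric: V stays 4.26 L; P/T = const ⇒ T₂ = 325 K, P₂ = 117 kPa.
W = 0 (no volume change).
ΔU = nCvΔT = 0.184×30.8×(325−401) = -430 J.
Q = ΔU = -430 J.
Net over both steps: W = 391 J, Q = -821 J, ΔU = -1210 J.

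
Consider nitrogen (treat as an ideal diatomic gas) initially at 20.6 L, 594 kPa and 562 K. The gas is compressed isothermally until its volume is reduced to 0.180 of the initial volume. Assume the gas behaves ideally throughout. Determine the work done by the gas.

-21000 J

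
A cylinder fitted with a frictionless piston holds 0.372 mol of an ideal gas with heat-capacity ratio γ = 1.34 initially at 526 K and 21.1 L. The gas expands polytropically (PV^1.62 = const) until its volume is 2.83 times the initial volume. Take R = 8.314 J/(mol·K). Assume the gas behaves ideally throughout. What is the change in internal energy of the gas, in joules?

-2270 J

P₁ = nRT₁/V₁ = 0.372×8.314×526/21.1 = 77.1 kPa.
Polytropic n=1.62: T₂ = T₁(V₁/V₂)^(n−1) = 526×(0.353)^0.62 = 276 K; P₂ = P₁(V₁/V₂)^n = 14.3 kPa.
For an ideal gas ΔU = nCvΔT with Cv = R/(γ−1) = 24.5 J/(mol·K).
ΔU = 0.372×24.5×(276−526) = -2270 J.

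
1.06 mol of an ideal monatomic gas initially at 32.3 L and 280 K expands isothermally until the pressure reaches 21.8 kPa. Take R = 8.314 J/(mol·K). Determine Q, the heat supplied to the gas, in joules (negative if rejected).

3090 J

P₁ = nRT₁/V₁ = 1.06×8.314×280/32.3 = 76.4 kPa.
Isothermal: T stays 280 K; PV = const ⇒ V₂ = 113 L, P₂ = 21.8 kPa.
ΔU = 0 (ideal gas, T constant).
W = nRT ln(V₂/V₁) = 1.06×8.314×280×ln(3.50) = 3090 J.
Q = ΔU + W = 3090 J.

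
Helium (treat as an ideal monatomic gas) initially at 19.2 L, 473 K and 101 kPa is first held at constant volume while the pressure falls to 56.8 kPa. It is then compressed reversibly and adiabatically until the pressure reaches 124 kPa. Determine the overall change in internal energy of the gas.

-673 J

n = P₁V₁/(RT₁) = 101×19.2/(8.314×473) = 0.493 mol.
Step 1 — Isochoric: V stays 19.2 L; P/T = const ⇒ T₂ = 266 K, P₂ = 56.8 kPa.
W = 0 (no volume change).
ΔU = nCvΔT = 0.493×12.5×(266−473) = -1270 J.
Q = ΔU = -1270 J.
State after step 1: P = 56.8 kPa, V = 19.2 L, T = 266 K.
Step 2 — Adiabatic: T₂/T₁ = (P₂/P₁)^((γ−1)/γ) ⇒ T₂ = 266×(2.18)^0.400 = 364 K; V₂ = 12.0 L.
ΔU = nCvΔT = 0.493×12.5×(364−266) = 600 J.
Q = 0 for an adiabatic process, so W = −ΔU = -600 J.
Net over both steps: W = -600 J, Q = -1270 J, ΔU = -673 J.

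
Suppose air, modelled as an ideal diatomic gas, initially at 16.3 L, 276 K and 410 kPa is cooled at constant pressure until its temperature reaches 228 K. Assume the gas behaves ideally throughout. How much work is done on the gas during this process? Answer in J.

1160 J

n = P₁V₁/(RT₁) = 410×16.3/(8.314×276) = 2.91 mol.
Isobaric: P stays 410 kPa; V/T = const ⇒ T₂ = 228 K, V₂ = 13.5 L.
W = PΔV = 410×(13.5−16.3) kPa·L = -1160 J.
Work done on the gas = −W_by = 1160 J.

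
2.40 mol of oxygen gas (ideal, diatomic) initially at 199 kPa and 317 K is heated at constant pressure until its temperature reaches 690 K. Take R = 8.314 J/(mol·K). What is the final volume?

V₁ = nRT₁/P₁ = 2.40×8.314×317/199 = 31.8 L.
Isobaric: P stays 199 kPa; V/T = const ⇒ T₂ = 690 K, V₂ = 69.2 L.

69.2 L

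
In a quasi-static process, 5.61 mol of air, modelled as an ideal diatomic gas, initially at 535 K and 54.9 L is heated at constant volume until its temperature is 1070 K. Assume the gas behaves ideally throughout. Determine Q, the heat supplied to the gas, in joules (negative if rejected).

62400 J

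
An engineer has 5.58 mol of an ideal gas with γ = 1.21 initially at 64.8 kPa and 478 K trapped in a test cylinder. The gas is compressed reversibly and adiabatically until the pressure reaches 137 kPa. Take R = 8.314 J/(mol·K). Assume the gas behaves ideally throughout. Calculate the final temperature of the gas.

544 K

V₁ = nRT₁/P₁ = 5.58×8.314×478/64.8 = 342 L.
Adiabatic: T₂/T₁ = (P₂/P₁)^((γ−1)/γ) ⇒ T₂ = 478×(2.11)^0.174 = 544 K; V₂ = 184 L.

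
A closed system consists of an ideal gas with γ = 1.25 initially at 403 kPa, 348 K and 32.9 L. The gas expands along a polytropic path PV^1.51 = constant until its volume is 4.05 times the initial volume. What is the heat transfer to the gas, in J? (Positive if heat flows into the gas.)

n = P₁V₁/(RT₁) = 403×32.9/(8.314×348) = 4.58 mol.
Polytropic n=1.51: T₂ = T₁(V₁/V₂)^(n−1) = 348×(0.247)^0.51 = 171 K; P₂ = P₁(V₁/V₂)^n = 48.8 kPa.
W = (P₁V₁−P₂V₂)/(n−1) = (403×32.9−48.8×133)/0.51 = 13300 J.
ΔU = nCvΔT = 4.58×33.3×(171−348) = -27000 J.
Q = ΔU + W = -13800 J.

-13800 J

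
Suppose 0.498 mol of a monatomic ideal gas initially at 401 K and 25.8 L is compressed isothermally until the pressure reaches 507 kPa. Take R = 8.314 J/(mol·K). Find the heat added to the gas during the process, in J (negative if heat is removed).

-3430 J

P₁ = nRT₁/V₁ = 0.498×8.314×401/25.8 = 64.4 kPa.
Isothermal: T stays 401 K; PV = const ⇒ V₂ = 3.27 L, P₂ = 507 kPa.
ΔU = 0 (ideal gas, T constant).
W = nRT ln(V₂/V₁) = 0.498×8.314×401×ln(0.127) = -3430 J.
Q = ΔU + W = -3430 J.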